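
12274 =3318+8956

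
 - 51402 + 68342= 16940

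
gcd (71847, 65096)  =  1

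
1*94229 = 94229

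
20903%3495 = 3428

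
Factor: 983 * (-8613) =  - 3^3 * 11^1 * 29^1 * 983^1  =  -8466579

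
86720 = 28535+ 58185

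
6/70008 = 1/11668= 0.00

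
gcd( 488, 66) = 2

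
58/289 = 58/289 = 0.20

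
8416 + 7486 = 15902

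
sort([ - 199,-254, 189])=[ - 254, - 199, 189]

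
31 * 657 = 20367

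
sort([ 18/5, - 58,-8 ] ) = [- 58, - 8, 18/5 ] 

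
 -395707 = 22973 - 418680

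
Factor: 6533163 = 3^3*7^1 * 13^1*2659^1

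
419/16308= 419/16308 = 0.03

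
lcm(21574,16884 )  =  388332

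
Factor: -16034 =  - 2^1*8017^1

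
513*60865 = 31223745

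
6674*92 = 614008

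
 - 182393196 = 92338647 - 274731843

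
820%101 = 12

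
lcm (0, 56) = 0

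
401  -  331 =70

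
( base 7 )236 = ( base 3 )11122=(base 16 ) 7d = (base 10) 125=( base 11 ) 104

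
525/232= 2+61/232 = 2.26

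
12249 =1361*9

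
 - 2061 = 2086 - 4147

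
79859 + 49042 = 128901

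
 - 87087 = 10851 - 97938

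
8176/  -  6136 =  - 1022/767=- 1.33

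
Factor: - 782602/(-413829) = 2^1*3^(-5) * 13^( - 1 )*131^( - 1)*391301^1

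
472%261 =211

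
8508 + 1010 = 9518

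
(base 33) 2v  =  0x61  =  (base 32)31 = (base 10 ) 97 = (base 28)3d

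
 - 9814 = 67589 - 77403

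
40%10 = 0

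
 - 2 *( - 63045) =126090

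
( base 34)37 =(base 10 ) 109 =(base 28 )3P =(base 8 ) 155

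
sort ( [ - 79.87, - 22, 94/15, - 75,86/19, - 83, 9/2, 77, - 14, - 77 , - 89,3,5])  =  [-89, - 83, - 79.87, - 77, - 75, - 22, - 14,3,9/2,86/19,  5 , 94/15, 77 ] 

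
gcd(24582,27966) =6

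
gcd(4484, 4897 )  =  59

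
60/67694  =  30/33847= 0.00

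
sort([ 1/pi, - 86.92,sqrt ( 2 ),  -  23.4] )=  [  -  86.92, - 23.4,1/pi , sqrt( 2 ) ]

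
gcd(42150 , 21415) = 5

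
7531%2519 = 2493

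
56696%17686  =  3638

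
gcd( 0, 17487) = 17487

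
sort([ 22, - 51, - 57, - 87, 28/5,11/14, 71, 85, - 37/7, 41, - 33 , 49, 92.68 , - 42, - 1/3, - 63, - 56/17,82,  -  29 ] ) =[ - 87, - 63, - 57, - 51, - 42, - 33, - 29, - 37/7, - 56/17,-1/3,  11/14, 28/5, 22, 41, 49, 71,  82, 85,92.68]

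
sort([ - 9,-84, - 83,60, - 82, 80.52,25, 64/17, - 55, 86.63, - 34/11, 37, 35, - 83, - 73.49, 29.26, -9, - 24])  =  [ - 84, - 83, - 83 ,-82, - 73.49, - 55, - 24, - 9,- 9 ,-34/11,  64/17,  25, 29.26,35, 37, 60,80.52 , 86.63 ] 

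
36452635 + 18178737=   54631372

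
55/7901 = 55/7901 = 0.01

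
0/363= 0=0.00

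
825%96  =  57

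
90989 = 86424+4565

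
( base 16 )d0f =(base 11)256a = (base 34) 2ub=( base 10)3343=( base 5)101333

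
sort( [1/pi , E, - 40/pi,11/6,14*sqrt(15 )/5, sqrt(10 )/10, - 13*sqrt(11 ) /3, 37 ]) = [ - 13*sqrt(11 )/3 ,- 40/pi , sqrt( 10) /10,1/pi,11/6, E,14 * sqrt ( 15 )/5,37 ] 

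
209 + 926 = 1135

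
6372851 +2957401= 9330252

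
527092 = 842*626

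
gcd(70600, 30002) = 2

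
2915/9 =2915/9 = 323.89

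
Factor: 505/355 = 71^(-1)*101^1 = 101/71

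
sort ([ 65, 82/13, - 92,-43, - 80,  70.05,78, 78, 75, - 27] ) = [ - 92, - 80,-43, - 27,82/13, 65, 70.05,75,  78, 78 ]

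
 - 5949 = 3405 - 9354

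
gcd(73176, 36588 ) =36588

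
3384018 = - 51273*( - 66)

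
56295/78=721  +  19/26= 721.73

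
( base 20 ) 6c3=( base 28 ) 3AB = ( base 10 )2643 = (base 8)5123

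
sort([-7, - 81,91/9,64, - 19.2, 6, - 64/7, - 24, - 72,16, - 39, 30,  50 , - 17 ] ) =[ - 81, - 72, - 39, - 24, - 19.2, - 17, -64/7, - 7, 6,  91/9  ,  16,30,50, 64 ] 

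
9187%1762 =377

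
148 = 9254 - 9106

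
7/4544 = 7/4544 = 0.00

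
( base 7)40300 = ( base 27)da4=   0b10011000010111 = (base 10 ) 9751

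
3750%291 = 258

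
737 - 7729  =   - 6992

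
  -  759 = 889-1648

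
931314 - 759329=171985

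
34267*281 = 9629027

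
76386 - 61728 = 14658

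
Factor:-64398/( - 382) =32199/191 =3^1*191^( - 1)*10733^1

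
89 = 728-639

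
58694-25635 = 33059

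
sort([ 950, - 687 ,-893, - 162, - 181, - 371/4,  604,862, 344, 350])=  [ - 893, - 687, - 181,- 162, - 371/4, 344,350, 604, 862, 950 ] 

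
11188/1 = 11188 =11188.00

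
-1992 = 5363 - 7355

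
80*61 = 4880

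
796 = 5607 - 4811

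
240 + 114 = 354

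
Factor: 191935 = 5^1*23^1*1669^1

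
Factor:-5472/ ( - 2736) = 2 = 2^1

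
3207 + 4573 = 7780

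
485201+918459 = 1403660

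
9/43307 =9/43307  =  0.00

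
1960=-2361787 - - 2363747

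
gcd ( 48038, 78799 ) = 1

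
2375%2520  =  2375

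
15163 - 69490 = - 54327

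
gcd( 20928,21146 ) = 218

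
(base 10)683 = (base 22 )191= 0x2ab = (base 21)1bb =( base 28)OB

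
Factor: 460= 2^2*5^1 *23^1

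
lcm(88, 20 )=440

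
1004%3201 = 1004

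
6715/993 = 6 + 757/993  =  6.76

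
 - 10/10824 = - 5/5412 =- 0.00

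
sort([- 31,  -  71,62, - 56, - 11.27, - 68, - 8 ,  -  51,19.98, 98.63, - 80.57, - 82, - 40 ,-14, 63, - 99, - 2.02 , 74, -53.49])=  [ - 99, - 82, - 80.57 , - 71  , - 68, - 56, -53.49, - 51, - 40, - 31, - 14, - 11.27, - 8 , - 2.02, 19.98, 62,  63,74, 98.63 ] 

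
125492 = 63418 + 62074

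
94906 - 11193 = 83713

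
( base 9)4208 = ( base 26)4EI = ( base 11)2356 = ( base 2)110000001110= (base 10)3086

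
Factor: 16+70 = 86 = 2^1 * 43^1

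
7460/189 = 39 + 89/189 = 39.47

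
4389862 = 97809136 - 93419274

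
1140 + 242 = 1382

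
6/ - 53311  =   - 6/53311 =- 0.00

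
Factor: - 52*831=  - 2^2*3^1*13^1*277^1  =  - 43212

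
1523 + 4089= 5612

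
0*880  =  0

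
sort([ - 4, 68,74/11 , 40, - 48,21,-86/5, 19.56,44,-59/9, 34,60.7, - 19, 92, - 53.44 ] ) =[ - 53.44  ,  -  48 , - 19,-86/5,  -  59/9, - 4,74/11, 19.56, 21,34, 40,44,60.7, 68,92]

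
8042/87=92 + 38/87= 92.44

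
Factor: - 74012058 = -2^1*3^2 * 137^1*30013^1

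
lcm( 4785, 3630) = 105270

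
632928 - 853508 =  - 220580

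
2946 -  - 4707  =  7653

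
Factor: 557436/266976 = 2^( - 3)*3^ (- 3)*11^1 * 41^1 = 451/216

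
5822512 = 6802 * 856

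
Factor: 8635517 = 11^1 * 71^1* 11057^1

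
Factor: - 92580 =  - 2^2* 3^1*5^1  *1543^1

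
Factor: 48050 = 2^1*5^2*31^2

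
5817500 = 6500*895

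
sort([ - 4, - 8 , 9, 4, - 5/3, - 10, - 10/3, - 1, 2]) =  [ - 10, - 8,-4, - 10/3, -5/3, - 1, 2,4,9 ] 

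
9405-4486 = 4919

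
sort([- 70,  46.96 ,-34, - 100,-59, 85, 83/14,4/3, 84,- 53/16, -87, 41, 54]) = [ -100,-87,-70,- 59 , - 34 , - 53/16, 4/3, 83/14,  41, 46.96 , 54, 84, 85]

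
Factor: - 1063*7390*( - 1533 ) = 12042588810 = 2^1*3^1*5^1*7^1*73^1*739^1*1063^1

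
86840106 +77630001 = 164470107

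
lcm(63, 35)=315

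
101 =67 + 34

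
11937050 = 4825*2474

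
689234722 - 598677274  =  90557448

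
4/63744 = 1/15936 = 0.00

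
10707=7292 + 3415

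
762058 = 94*8107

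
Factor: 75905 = 5^1*17^1*19^1 * 47^1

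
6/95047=6/95047 = 0.00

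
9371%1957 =1543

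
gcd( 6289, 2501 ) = 1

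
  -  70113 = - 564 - 69549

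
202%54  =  40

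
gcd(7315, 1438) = 1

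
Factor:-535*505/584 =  - 2^(-3 )*5^2 * 73^(  -  1) * 101^1*107^1 = - 270175/584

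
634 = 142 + 492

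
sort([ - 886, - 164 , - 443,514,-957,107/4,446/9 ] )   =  [ - 957, - 886,-443  ,-164,107/4,446/9,  514]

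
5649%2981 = 2668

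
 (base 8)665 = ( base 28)fh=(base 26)gl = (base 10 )437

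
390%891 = 390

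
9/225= 1/25 = 0.04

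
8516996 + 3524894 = 12041890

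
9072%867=402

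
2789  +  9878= 12667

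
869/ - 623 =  - 2+377/623  =  - 1.39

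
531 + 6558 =7089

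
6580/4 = 1645= 1645.00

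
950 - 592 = 358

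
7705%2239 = 988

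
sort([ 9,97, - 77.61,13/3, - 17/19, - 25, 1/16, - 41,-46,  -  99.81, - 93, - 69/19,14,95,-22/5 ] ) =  [ - 99.81, - 93, - 77.61, - 46, - 41, - 25, - 22/5, - 69/19 , - 17/19, 1/16 , 13/3,9,14,95, 97]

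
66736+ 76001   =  142737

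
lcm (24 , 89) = 2136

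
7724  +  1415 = 9139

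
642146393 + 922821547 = 1564967940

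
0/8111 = 0 = 0.00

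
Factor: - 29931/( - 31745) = 3^1*5^( - 1)  *7^(  -  1 ) * 11^1 = 33/35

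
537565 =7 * 76795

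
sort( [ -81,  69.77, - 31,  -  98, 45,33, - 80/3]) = [ - 98,  -  81,-31, - 80/3,33,45,69.77 ] 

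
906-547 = 359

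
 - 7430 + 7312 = - 118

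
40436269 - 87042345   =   - 46606076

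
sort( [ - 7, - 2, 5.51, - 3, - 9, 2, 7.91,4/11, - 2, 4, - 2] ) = [ - 9, - 7, - 3 ,-2, - 2, - 2, 4/11, 2, 4, 5.51,7.91]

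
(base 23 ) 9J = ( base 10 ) 226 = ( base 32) 72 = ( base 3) 22101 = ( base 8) 342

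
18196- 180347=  - 162151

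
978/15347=978/15347 = 0.06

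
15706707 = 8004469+7702238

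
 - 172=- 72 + -100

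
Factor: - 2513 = - 7^1* 359^1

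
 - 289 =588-877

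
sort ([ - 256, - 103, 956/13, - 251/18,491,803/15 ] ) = [ - 256,  -  103, - 251/18, 803/15,956/13,491] 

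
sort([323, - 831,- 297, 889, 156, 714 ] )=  [ - 831, - 297, 156, 323,714,889 ]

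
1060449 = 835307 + 225142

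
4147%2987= 1160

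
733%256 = 221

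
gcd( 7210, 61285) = 3605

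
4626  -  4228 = 398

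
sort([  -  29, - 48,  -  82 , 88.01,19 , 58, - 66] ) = [ - 82,-66,  -  48, -29,19,58,  88.01]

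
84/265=84/265 = 0.32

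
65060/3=21686  +  2/3 = 21686.67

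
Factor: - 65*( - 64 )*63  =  262080 = 2^6*3^2*5^1*7^1*13^1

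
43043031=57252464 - 14209433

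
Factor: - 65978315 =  - 5^1 * 13^1*1015051^1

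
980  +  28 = 1008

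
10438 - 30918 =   -  20480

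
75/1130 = 15/226= 0.07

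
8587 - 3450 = 5137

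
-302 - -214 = - 88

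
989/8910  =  989/8910 = 0.11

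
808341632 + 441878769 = 1250220401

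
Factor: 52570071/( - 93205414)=-2^( - 1)*  3^2*353^( - 1)*601^1*9719^1*132019^( - 1)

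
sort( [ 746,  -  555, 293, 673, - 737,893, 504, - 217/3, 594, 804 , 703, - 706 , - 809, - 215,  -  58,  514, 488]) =[  -  809, -737, - 706, - 555,-215,-217/3,-58,293, 488,504, 514,594,  673,  703,  746 , 804, 893]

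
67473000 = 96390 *700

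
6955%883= 774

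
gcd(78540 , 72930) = 5610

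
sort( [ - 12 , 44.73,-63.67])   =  [- 63.67 ,-12,  44.73]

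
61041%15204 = 225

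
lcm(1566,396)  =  34452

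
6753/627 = 10 + 161/209 = 10.77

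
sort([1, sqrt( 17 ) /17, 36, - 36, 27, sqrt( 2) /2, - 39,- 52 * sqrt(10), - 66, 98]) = [ - 52  *  sqrt( 10 ),-66,-39, - 36, sqrt(17) /17, sqrt (2 ) /2, 1,27 , 36,98 ]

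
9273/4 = 2318 + 1/4 = 2318.25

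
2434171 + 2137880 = 4572051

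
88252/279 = 88252/279= 316.32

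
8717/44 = 8717/44 = 198.11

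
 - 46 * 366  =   - 16836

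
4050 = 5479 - 1429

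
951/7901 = 951/7901   =  0.12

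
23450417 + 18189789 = 41640206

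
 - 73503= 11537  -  85040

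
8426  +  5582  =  14008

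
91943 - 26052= 65891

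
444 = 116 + 328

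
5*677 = 3385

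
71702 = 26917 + 44785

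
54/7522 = 27/3761 = 0.01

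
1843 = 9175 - 7332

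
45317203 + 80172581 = 125489784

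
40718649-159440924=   -  118722275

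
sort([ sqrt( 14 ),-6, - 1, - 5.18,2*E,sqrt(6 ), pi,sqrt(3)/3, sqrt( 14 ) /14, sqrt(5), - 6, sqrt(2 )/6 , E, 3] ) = [ - 6,-6,-5.18,-1, sqrt( 2) /6, sqrt( 14)/14,sqrt(3)/3, sqrt(5 ),  sqrt(6), E, 3, pi, sqrt( 14 ), 2*E] 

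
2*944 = 1888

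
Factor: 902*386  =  2^2*11^1*41^1*193^1= 348172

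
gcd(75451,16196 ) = 1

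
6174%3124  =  3050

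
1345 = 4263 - 2918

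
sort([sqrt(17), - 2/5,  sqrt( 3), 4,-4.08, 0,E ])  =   [  -  4.08,-2/5 , 0, sqrt(3), E , 4,sqrt( 17)]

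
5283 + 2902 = 8185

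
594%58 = 14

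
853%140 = 13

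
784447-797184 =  - 12737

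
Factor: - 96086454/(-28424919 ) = 2^1*29^1*97^1 * 271^(-1 )*5693^1*34963^( - 1 ) = 32028818/9474973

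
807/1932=269/644  =  0.42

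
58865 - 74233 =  - 15368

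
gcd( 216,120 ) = 24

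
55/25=11/5 = 2.20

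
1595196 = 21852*73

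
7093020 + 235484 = 7328504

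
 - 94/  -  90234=47/45117= 0.00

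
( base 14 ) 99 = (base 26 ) 55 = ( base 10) 135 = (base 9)160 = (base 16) 87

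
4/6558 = 2/3279= 0.00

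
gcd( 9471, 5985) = 21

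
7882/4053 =1126/579 =1.94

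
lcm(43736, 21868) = 43736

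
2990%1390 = 210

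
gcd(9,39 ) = 3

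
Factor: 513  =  3^3*19^1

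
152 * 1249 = 189848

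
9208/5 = 1841 + 3/5 = 1841.60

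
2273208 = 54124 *42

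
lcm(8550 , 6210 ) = 589950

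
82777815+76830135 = 159607950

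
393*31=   12183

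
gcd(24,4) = 4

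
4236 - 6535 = -2299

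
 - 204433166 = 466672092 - 671105258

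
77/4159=77/4159 = 0.02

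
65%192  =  65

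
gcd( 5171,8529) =1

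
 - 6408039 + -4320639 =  - 10728678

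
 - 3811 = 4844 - 8655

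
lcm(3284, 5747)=22988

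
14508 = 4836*3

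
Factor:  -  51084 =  - 2^2*3^3*11^1*43^1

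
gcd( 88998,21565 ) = 1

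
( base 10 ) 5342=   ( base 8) 12336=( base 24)96E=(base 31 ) 5HA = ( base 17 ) 1184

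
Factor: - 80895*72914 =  - 2^1*3^1*5^1*5393^1*36457^1 = - 5898378030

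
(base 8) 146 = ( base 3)10210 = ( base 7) 204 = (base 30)3C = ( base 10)102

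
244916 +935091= 1180007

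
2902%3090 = 2902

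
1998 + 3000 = 4998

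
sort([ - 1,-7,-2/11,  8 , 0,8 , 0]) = [-7, - 1, - 2/11, 0, 0,  8,  8 ] 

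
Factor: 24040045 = 5^1*4808009^1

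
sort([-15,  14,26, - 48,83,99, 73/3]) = [ - 48, - 15,  14, 73/3,26 , 83,99 ]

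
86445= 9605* 9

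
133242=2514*53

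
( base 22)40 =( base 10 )88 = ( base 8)130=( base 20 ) 48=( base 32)2o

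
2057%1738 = 319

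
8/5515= 8/5515 = 0.00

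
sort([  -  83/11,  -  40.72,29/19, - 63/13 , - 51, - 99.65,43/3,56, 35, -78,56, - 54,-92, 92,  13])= [- 99.65 ,-92 ,-78, - 54 , -51, - 40.72, - 83/11,- 63/13,29/19,13, 43/3, 35,56,56,92]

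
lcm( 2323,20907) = 20907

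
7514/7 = 7514/7= 1073.43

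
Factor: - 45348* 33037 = -1498161876 =-2^2*3^1*3779^1*33037^1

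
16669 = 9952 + 6717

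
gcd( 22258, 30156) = 718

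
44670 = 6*7445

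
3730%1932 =1798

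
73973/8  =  73973/8 = 9246.62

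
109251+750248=859499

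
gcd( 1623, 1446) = 3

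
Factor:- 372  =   - 2^2*3^1  *31^1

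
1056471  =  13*81267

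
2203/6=367 + 1/6 = 367.17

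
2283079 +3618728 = 5901807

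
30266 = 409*74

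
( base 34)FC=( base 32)ga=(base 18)1b0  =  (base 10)522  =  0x20a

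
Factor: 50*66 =3300 = 2^2 * 3^1  *5^2*11^1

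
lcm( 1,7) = 7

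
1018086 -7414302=  -  6396216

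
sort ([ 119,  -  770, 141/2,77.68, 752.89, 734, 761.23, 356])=[-770, 141/2,77.68, 119,356, 734, 752.89, 761.23 ]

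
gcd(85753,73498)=1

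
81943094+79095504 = 161038598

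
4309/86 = 50 + 9/86  =  50.10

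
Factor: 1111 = 11^1 *101^1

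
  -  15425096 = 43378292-58803388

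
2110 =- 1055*(-2)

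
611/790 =611/790 = 0.77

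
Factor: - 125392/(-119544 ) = 2^1*3^( - 1)*293^(  -  1 )*461^1 = 922/879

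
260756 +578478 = 839234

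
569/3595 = 569/3595 = 0.16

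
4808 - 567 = 4241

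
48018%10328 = 6706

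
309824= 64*4841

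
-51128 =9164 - 60292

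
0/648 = 0 = 0.00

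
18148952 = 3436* 5282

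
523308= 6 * 87218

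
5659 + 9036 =14695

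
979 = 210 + 769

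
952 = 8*119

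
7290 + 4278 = 11568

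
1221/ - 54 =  - 23+ 7/18 = - 22.61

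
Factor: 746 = 2^1*373^1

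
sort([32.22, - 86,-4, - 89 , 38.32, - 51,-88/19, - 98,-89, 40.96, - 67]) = [  -  98,  -  89, - 89, - 86, - 67, -51, - 88/19,-4  ,  32.22, 38.32, 40.96] 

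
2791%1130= 531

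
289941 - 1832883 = -1542942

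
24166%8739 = 6688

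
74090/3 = 24696 + 2/3 = 24696.67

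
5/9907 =5/9907=0.00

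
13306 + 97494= 110800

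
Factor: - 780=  - 2^2*3^1*5^1* 13^1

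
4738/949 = 4+942/949 = 4.99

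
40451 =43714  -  3263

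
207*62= 12834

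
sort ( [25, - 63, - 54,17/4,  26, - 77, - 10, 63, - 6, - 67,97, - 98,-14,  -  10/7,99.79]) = [ - 98, - 77, -67, - 63, - 54, - 14, - 10, - 6, - 10/7,  17/4,25,26,63, 97,99.79] 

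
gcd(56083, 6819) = 1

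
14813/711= 20 + 593/711 = 20.83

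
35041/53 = 35041/53=661.15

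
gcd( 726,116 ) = 2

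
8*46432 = 371456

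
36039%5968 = 231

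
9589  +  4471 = 14060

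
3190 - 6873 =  - 3683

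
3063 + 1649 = 4712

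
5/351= 5/351 =0.01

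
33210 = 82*405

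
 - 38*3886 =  - 147668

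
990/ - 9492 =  - 1+ 1417/1582 = - 0.10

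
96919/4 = 96919/4 = 24229.75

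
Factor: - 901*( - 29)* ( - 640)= - 2^7 * 5^1 *17^1*29^1 *53^1 = - 16722560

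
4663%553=239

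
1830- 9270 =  -7440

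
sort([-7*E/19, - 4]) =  [ - 4, - 7*E/19]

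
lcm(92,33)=3036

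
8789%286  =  209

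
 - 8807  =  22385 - 31192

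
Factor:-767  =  -13^1*59^1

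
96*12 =1152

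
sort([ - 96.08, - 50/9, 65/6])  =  [ - 96.08, - 50/9, 65/6]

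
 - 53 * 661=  - 35033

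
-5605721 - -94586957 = 88981236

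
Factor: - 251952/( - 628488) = 362/903 = 2^1*3^( - 1)*7^(-1) * 43^ ( - 1 )*181^1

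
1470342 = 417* 3526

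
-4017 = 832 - 4849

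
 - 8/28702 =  - 1 + 14347/14351 = - 0.00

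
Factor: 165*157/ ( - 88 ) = - 2355/8 =- 2^( - 3 )*3^1 * 5^1*157^1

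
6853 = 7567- 714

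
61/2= 61/2 = 30.50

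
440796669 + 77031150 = 517827819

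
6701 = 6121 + 580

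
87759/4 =87759/4=21939.75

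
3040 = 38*80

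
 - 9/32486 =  - 9/32486  =  - 0.00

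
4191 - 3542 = 649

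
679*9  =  6111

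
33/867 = 11/289 = 0.04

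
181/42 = 181/42=4.31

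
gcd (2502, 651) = 3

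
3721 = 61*61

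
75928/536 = 141+44/67 = 141.66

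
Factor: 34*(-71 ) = -2414 = - 2^1 *17^1*71^1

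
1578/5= 315 + 3/5 = 315.60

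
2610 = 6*435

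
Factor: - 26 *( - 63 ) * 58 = 95004 = 2^2*3^2 * 7^1*13^1*29^1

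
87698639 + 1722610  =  89421249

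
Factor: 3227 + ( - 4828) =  - 1601= - 1601^1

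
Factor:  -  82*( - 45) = 3690 = 2^1* 3^2*5^1*41^1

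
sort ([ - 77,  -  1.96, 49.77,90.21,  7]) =[ - 77, - 1.96,7,49.77,90.21 ] 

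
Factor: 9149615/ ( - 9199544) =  - 2^( - 3)*5^1 * 1149943^( - 1 )*1829923^1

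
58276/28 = 2081 + 2/7 = 2081.29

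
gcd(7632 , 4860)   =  36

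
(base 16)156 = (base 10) 342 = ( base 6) 1330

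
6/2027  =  6/2027  =  0.00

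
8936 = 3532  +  5404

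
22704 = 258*88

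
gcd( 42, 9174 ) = 6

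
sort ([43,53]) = [ 43,53]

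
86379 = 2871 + 83508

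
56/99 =56/99 = 0.57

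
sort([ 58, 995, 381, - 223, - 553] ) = [ - 553, - 223,58, 381, 995]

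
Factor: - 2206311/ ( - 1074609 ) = 3^( - 1 )*17^1*139^(- 1 ) * 859^ ( - 1 )*43261^1 = 735437/358203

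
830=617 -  - 213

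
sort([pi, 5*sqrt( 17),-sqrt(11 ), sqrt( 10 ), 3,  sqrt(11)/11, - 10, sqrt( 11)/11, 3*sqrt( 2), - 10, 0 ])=[ - 10,-10, - sqrt( 11 ),0, sqrt(11) /11, sqrt(11) /11, 3,pi,sqrt( 10 ), 3*sqrt( 2),5*sqrt (17 )] 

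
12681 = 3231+9450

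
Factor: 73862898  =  2^1*3^1*2377^1*5179^1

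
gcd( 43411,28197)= 1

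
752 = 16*47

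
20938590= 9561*2190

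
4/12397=4/12397=0.00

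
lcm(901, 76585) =76585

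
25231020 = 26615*948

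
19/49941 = 19/49941 = 0.00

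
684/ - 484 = - 2+71/121 = -1.41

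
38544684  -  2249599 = 36295085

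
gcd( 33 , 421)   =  1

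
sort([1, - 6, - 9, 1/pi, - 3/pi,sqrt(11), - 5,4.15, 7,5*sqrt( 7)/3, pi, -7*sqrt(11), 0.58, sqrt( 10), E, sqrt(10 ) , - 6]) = [ - 7*sqrt(11 ),-9, - 6,-6, - 5, - 3/pi, 1/pi, 0.58, 1,E, pi, sqrt(10 ), sqrt(10 ), sqrt( 11),4.15,5 * sqrt(7 ) /3, 7] 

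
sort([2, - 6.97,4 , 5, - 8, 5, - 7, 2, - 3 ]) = [  -  8, - 7, - 6.97, - 3, 2,2,4, 5, 5 ] 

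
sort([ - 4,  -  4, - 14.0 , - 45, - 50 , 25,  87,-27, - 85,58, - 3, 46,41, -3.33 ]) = [ - 85 , - 50, - 45,  -  27, - 14.0, - 4 ,  -  4, - 3.33 , - 3, 25,41,46,  58,87] 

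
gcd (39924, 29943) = 9981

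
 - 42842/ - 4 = 21421/2=10710.50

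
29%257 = 29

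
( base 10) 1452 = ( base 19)408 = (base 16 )5ac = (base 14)75a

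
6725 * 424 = 2851400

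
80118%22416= 12870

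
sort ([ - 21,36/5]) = [ - 21,36/5 ]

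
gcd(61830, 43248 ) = 6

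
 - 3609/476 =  - 3609/476 = - 7.58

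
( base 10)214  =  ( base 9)257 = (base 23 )97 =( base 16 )d6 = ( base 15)E4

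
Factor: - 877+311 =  - 566= - 2^1*283^1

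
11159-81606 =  - 70447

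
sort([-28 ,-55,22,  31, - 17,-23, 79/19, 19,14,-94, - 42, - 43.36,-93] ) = [ - 94,  -  93, - 55,-43.36,-42,-28 , - 23, - 17 , 79/19,14, 19, 22,31 ] 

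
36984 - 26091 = 10893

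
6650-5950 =700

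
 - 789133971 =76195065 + -865329036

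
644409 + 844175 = 1488584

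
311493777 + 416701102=728194879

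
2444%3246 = 2444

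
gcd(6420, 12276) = 12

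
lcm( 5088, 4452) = 35616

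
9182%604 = 122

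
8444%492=80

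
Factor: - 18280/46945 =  - 3656/9389 = -  2^3*41^(-1)*229^( - 1)*457^1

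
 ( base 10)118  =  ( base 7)226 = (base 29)42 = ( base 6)314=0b1110110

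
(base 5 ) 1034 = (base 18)80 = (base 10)144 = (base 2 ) 10010000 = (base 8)220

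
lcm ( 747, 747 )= 747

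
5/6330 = 1/1266 = 0.00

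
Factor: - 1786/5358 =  - 3^( - 1) = -1/3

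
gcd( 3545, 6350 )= 5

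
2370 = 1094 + 1276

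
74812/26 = 2877  +  5/13 = 2877.38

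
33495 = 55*609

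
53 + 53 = 106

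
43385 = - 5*( - 8677) 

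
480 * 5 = 2400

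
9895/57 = 9895/57= 173.60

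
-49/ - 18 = 49/18=2.72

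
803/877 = 803/877=0.92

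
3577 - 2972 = 605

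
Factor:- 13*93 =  - 3^1*13^1  *31^1 = - 1209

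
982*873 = 857286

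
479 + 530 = 1009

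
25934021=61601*421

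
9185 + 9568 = 18753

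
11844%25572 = 11844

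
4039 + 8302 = 12341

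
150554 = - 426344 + 576898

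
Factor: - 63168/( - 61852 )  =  2^4*3^1*47^( -1) = 48/47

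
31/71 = 31/71 = 0.44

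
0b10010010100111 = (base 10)9383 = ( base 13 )436a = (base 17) 1f7g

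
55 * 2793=153615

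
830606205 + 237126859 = 1067733064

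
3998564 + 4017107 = 8015671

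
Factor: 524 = 2^2 * 131^1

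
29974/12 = 2497 + 5/6 = 2497.83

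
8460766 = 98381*86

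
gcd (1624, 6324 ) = 4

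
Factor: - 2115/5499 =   -  5/13=- 5^1*13^( - 1)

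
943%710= 233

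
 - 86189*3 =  - 258567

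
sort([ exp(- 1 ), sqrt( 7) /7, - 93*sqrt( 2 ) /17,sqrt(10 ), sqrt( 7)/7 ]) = [ - 93*sqrt(2) /17,exp ( - 1), sqrt ( 7) /7, sqrt( 7) /7,  sqrt ( 10)] 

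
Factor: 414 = 2^1*3^2*23^1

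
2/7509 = 2/7509 = 0.00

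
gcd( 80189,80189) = 80189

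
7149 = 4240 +2909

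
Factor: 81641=7^1*107^1*109^1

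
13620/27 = 4540/9 = 504.44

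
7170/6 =1195 = 1195.00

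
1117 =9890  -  8773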